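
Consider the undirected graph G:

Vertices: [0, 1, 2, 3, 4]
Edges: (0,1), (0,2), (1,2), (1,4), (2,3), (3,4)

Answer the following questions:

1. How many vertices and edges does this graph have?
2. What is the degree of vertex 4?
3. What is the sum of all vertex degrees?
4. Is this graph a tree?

Count: 5 vertices, 6 edges.
Vertex 4 has neighbors [1, 3], degree = 2.
Handshaking lemma: 2 * 6 = 12.
A tree on 5 vertices has 4 edges. This graph has 6 edges (2 extra). Not a tree.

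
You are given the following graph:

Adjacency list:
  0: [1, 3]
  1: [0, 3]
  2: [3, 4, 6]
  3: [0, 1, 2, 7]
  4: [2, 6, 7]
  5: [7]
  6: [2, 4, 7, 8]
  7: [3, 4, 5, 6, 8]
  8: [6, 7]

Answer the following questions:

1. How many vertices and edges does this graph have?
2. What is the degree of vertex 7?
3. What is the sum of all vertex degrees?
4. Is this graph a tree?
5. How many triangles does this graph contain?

Count: 9 vertices, 13 edges.
Vertex 7 has neighbors [3, 4, 5, 6, 8], degree = 5.
Handshaking lemma: 2 * 13 = 26.
A tree on 9 vertices has 8 edges. This graph has 13 edges (5 extra). Not a tree.
Number of triangles = 4.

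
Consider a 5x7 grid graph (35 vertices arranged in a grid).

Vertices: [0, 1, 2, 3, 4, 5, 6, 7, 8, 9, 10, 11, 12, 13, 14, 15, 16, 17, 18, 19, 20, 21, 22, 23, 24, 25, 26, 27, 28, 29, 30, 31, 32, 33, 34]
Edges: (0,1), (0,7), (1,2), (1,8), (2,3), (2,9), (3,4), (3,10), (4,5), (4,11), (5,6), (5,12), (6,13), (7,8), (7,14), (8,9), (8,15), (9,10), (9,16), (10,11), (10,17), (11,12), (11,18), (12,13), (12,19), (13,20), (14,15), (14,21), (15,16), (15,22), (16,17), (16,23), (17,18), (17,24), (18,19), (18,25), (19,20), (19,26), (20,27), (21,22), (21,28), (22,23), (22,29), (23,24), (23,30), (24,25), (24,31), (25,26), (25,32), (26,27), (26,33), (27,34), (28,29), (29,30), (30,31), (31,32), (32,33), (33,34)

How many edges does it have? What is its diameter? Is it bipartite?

A 5x7 grid has 28 vertical edges and 30 horizontal edges.
Total edges = 28 + 30 = 58.
Diameter = (5-1) + (7-1) = 10 (corner to opposite corner).
Grid graphs are bipartite (checkerboard coloring).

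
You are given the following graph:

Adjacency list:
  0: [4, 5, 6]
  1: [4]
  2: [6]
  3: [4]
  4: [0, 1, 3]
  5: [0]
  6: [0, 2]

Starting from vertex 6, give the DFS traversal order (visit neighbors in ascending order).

DFS from vertex 6 (neighbors processed in ascending order):
Visit order: 6, 0, 4, 1, 3, 5, 2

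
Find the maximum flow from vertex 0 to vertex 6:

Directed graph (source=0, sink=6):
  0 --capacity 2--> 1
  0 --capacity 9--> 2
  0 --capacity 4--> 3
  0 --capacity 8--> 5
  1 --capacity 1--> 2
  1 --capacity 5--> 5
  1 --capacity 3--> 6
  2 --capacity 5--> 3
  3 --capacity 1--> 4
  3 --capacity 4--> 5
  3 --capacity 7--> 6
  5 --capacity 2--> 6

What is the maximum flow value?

Computing max flow:
  Flow on (0->1): 2/2
  Flow on (0->2): 5/9
  Flow on (0->3): 2/4
  Flow on (0->5): 2/8
  Flow on (1->6): 2/3
  Flow on (2->3): 5/5
  Flow on (3->6): 7/7
  Flow on (5->6): 2/2
Maximum flow = 11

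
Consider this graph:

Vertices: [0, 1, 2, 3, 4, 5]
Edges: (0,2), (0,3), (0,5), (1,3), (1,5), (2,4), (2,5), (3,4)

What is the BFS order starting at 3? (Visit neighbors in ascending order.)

BFS from vertex 3 (neighbors processed in ascending order):
Visit order: 3, 0, 1, 4, 2, 5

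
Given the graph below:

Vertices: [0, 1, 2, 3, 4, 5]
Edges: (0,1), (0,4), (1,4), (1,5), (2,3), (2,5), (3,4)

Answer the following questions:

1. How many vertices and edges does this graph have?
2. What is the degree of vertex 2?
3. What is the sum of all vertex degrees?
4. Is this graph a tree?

Count: 6 vertices, 7 edges.
Vertex 2 has neighbors [3, 5], degree = 2.
Handshaking lemma: 2 * 7 = 14.
A tree on 6 vertices has 5 edges. This graph has 7 edges (2 extra). Not a tree.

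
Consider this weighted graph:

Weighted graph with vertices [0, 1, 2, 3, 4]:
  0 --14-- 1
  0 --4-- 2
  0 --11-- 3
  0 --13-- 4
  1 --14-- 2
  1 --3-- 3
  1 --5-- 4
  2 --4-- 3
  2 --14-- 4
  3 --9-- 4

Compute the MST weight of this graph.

Applying Kruskal's algorithm (sort edges by weight, add if no cycle):
  Add (1,3) w=3
  Add (0,2) w=4
  Add (2,3) w=4
  Add (1,4) w=5
  Skip (3,4) w=9 (creates cycle)
  Skip (0,3) w=11 (creates cycle)
  Skip (0,4) w=13 (creates cycle)
  Skip (0,1) w=14 (creates cycle)
  Skip (1,2) w=14 (creates cycle)
  Skip (2,4) w=14 (creates cycle)
MST weight = 16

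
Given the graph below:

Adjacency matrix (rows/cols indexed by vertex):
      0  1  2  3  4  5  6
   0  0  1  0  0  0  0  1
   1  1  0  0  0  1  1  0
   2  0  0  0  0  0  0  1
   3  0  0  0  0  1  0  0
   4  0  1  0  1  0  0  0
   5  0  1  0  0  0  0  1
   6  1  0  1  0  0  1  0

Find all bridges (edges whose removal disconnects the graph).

A bridge is an edge whose removal increases the number of connected components.
Bridges found: (1,4), (2,6), (3,4)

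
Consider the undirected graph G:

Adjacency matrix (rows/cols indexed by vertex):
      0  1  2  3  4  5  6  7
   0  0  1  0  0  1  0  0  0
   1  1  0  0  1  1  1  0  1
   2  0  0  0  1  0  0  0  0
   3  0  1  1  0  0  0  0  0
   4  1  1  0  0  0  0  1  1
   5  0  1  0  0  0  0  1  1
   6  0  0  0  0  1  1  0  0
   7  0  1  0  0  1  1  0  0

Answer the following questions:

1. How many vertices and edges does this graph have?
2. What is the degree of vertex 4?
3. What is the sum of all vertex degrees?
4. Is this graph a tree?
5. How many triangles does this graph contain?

Count: 8 vertices, 11 edges.
Vertex 4 has neighbors [0, 1, 6, 7], degree = 4.
Handshaking lemma: 2 * 11 = 22.
A tree on 8 vertices has 7 edges. This graph has 11 edges (4 extra). Not a tree.
Number of triangles = 3.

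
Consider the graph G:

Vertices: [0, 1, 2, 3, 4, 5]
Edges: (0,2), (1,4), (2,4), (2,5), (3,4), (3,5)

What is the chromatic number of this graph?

The graph has a maximum clique of size 2 (lower bound on chromatic number).
A valid 2-coloring: {0: 1, 1: 0, 2: 0, 3: 0, 4: 1, 5: 1}.
Chromatic number = 2.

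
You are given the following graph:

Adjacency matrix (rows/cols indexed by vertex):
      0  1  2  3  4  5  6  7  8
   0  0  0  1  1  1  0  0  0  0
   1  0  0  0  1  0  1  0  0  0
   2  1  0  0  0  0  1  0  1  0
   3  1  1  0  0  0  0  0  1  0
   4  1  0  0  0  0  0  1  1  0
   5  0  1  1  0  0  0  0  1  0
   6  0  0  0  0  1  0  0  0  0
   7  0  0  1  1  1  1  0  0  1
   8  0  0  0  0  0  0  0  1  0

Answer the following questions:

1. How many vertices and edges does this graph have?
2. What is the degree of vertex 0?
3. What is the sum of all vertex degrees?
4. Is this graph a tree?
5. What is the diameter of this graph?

Count: 9 vertices, 12 edges.
Vertex 0 has neighbors [2, 3, 4], degree = 3.
Handshaking lemma: 2 * 12 = 24.
A tree on 9 vertices has 8 edges. This graph has 12 edges (4 extra). Not a tree.
Diameter (longest shortest path) = 4.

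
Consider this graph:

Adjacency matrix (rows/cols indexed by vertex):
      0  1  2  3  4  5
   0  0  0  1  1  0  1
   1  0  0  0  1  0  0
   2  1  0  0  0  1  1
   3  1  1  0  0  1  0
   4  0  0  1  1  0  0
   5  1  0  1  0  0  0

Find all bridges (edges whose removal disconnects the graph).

A bridge is an edge whose removal increases the number of connected components.
Bridges found: (1,3)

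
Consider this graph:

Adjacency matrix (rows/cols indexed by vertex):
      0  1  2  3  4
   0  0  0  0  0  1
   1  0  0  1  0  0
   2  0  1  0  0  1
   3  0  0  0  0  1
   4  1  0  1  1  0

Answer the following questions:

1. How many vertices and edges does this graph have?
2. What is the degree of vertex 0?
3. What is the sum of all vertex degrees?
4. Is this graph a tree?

Count: 5 vertices, 4 edges.
Vertex 0 has neighbors [4], degree = 1.
Handshaking lemma: 2 * 4 = 8.
A graph is a tree iff it is connected and has exactly n-1 edges. This graph is connected (all 5 vertices in one component) and has 5-1 = 4 edges. It is a tree.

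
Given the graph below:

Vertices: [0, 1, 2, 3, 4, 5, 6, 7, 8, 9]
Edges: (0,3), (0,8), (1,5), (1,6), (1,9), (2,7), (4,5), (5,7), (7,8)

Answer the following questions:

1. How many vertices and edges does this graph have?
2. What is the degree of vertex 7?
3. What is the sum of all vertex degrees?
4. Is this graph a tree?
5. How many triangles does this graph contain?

Count: 10 vertices, 9 edges.
Vertex 7 has neighbors [2, 5, 8], degree = 3.
Handshaking lemma: 2 * 9 = 18.
A graph is a tree iff it is connected and has exactly n-1 edges. This graph is connected (all 10 vertices in one component) and has 10-1 = 9 edges. It is a tree.
Number of triangles = 0.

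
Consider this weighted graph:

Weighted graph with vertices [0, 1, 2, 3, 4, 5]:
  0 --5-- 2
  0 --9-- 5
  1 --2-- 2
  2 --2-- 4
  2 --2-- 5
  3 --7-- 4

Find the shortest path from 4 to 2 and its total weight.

Using Dijkstra's algorithm from vertex 4:
Shortest path: 4 -> 2
Total weight: 2 = 2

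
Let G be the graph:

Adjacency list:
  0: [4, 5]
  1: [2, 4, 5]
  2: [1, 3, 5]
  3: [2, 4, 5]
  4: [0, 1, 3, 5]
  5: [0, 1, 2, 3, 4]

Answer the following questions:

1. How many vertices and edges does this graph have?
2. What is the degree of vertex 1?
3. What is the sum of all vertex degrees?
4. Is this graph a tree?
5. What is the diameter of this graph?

Count: 6 vertices, 10 edges.
Vertex 1 has neighbors [2, 4, 5], degree = 3.
Handshaking lemma: 2 * 10 = 20.
A tree on 6 vertices has 5 edges. This graph has 10 edges (5 extra). Not a tree.
Diameter (longest shortest path) = 2.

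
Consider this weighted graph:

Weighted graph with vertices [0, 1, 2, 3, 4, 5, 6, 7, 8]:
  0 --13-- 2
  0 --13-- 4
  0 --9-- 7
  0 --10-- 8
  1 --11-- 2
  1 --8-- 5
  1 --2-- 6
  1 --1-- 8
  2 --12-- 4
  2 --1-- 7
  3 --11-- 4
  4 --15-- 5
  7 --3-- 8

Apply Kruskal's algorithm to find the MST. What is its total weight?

Applying Kruskal's algorithm (sort edges by weight, add if no cycle):
  Add (1,8) w=1
  Add (2,7) w=1
  Add (1,6) w=2
  Add (7,8) w=3
  Add (1,5) w=8
  Add (0,7) w=9
  Skip (0,8) w=10 (creates cycle)
  Skip (1,2) w=11 (creates cycle)
  Add (3,4) w=11
  Add (2,4) w=12
  Skip (0,2) w=13 (creates cycle)
  Skip (0,4) w=13 (creates cycle)
  Skip (4,5) w=15 (creates cycle)
MST weight = 47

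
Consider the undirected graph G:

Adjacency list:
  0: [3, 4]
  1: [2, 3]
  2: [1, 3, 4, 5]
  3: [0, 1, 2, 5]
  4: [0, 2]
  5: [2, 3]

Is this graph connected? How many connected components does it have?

Checking connectivity: the graph has 1 connected component(s).
All vertices are reachable from each other. The graph IS connected.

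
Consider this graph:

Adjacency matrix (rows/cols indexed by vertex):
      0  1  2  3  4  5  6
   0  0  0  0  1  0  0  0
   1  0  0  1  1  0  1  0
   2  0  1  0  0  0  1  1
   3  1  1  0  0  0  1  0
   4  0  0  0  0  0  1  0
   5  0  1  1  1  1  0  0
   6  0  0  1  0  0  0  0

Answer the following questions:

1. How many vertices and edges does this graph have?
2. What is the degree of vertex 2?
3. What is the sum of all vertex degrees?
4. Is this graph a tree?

Count: 7 vertices, 8 edges.
Vertex 2 has neighbors [1, 5, 6], degree = 3.
Handshaking lemma: 2 * 8 = 16.
A tree on 7 vertices has 6 edges. This graph has 8 edges (2 extra). Not a tree.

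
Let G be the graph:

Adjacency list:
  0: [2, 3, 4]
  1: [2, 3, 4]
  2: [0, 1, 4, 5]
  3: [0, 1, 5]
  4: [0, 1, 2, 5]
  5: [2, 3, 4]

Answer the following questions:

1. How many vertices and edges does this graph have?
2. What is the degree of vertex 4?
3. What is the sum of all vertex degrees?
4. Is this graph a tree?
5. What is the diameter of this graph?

Count: 6 vertices, 10 edges.
Vertex 4 has neighbors [0, 1, 2, 5], degree = 4.
Handshaking lemma: 2 * 10 = 20.
A tree on 6 vertices has 5 edges. This graph has 10 edges (5 extra). Not a tree.
Diameter (longest shortest path) = 2.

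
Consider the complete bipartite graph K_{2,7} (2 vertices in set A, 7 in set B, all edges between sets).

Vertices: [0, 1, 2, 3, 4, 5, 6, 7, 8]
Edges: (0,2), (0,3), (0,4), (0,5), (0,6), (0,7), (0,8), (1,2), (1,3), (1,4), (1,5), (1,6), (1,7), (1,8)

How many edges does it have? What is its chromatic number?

K_{2,7} has 2 * 7 = 14 edges.
Bipartite graphs have chromatic number 2 (color each partition differently).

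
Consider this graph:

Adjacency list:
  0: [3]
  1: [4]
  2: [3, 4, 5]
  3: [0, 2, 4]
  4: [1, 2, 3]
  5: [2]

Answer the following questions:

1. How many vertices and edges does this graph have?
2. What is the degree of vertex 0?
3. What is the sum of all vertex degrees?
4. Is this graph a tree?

Count: 6 vertices, 6 edges.
Vertex 0 has neighbors [3], degree = 1.
Handshaking lemma: 2 * 6 = 12.
A tree on 6 vertices has 5 edges. This graph has 6 edges (1 extra). Not a tree.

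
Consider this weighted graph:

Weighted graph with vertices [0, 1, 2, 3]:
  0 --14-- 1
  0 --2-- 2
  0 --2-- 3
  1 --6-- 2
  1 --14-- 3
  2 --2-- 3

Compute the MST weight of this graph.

Applying Kruskal's algorithm (sort edges by weight, add if no cycle):
  Add (0,3) w=2
  Add (0,2) w=2
  Skip (2,3) w=2 (creates cycle)
  Add (1,2) w=6
  Skip (0,1) w=14 (creates cycle)
  Skip (1,3) w=14 (creates cycle)
MST weight = 10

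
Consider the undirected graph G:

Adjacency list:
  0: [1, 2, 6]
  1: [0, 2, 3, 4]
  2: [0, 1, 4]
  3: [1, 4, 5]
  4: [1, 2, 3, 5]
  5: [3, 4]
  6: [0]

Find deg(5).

Vertex 5 has neighbors [3, 4], so deg(5) = 2.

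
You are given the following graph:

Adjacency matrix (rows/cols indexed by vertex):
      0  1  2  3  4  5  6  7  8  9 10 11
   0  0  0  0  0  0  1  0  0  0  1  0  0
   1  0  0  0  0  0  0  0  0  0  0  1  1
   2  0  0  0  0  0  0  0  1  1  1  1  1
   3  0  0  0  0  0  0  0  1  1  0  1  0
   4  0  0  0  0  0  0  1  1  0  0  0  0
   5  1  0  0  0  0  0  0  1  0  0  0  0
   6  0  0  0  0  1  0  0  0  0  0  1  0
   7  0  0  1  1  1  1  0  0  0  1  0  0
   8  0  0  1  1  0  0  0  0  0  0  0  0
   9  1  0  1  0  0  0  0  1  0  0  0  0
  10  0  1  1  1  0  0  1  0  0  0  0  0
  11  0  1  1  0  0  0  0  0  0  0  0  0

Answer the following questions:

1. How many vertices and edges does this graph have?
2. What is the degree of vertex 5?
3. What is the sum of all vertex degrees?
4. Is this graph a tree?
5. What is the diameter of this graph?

Count: 12 vertices, 17 edges.
Vertex 5 has neighbors [0, 7], degree = 2.
Handshaking lemma: 2 * 17 = 34.
A tree on 12 vertices has 11 edges. This graph has 17 edges (6 extra). Not a tree.
Diameter (longest shortest path) = 4.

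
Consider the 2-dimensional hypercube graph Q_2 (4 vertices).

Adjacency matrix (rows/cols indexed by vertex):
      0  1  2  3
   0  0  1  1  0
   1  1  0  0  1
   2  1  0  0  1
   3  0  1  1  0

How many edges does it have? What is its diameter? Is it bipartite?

The 2-dimensional hypercube Q_2 has 4 vertices and each vertex has degree 2.
Total edges = 4 * 2 / 2 = 4.
Diameter = 2 (max Hamming distance between binary labels).
Hypercubes are bipartite (partition by parity of binary representation).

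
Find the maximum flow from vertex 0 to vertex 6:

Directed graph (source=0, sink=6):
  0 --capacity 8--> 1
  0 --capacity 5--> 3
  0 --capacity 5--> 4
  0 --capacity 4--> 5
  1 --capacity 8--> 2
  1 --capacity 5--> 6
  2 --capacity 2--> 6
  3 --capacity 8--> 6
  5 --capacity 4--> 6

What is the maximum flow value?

Computing max flow:
  Flow on (0->1): 7/8
  Flow on (0->3): 5/5
  Flow on (0->5): 4/4
  Flow on (1->2): 2/8
  Flow on (1->6): 5/5
  Flow on (2->6): 2/2
  Flow on (3->6): 5/8
  Flow on (5->6): 4/4
Maximum flow = 16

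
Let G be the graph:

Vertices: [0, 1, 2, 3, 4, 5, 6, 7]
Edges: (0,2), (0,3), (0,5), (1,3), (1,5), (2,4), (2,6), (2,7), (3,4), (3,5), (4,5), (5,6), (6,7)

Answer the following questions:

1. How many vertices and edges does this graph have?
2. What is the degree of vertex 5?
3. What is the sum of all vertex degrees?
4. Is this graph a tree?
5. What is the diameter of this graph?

Count: 8 vertices, 13 edges.
Vertex 5 has neighbors [0, 1, 3, 4, 6], degree = 5.
Handshaking lemma: 2 * 13 = 26.
A tree on 8 vertices has 7 edges. This graph has 13 edges (6 extra). Not a tree.
Diameter (longest shortest path) = 3.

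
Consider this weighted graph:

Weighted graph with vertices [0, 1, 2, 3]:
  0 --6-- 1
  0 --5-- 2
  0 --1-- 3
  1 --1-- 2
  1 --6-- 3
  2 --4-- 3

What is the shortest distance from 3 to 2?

Using Dijkstra's algorithm from vertex 3:
Shortest path: 3 -> 2
Total weight: 4 = 4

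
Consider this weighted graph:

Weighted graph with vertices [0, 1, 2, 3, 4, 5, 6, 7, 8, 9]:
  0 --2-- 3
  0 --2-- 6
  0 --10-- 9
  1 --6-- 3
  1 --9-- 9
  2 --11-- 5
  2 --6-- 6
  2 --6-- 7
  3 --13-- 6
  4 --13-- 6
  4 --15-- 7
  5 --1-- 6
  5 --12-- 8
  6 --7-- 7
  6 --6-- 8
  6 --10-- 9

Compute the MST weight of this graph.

Applying Kruskal's algorithm (sort edges by weight, add if no cycle):
  Add (5,6) w=1
  Add (0,6) w=2
  Add (0,3) w=2
  Add (1,3) w=6
  Add (2,6) w=6
  Add (2,7) w=6
  Add (6,8) w=6
  Skip (6,7) w=7 (creates cycle)
  Add (1,9) w=9
  Skip (0,9) w=10 (creates cycle)
  Skip (6,9) w=10 (creates cycle)
  Skip (2,5) w=11 (creates cycle)
  Skip (5,8) w=12 (creates cycle)
  Skip (3,6) w=13 (creates cycle)
  Add (4,6) w=13
  Skip (4,7) w=15 (creates cycle)
MST weight = 51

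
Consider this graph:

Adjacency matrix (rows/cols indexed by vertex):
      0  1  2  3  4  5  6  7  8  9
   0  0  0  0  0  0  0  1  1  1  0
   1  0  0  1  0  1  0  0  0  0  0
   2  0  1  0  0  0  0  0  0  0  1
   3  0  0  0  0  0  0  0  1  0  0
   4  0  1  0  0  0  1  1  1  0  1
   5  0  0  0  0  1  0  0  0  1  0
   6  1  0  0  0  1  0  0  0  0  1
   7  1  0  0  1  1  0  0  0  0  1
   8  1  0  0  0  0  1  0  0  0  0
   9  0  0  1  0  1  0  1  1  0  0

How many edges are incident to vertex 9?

Vertex 9 has neighbors [2, 4, 6, 7], so deg(9) = 4.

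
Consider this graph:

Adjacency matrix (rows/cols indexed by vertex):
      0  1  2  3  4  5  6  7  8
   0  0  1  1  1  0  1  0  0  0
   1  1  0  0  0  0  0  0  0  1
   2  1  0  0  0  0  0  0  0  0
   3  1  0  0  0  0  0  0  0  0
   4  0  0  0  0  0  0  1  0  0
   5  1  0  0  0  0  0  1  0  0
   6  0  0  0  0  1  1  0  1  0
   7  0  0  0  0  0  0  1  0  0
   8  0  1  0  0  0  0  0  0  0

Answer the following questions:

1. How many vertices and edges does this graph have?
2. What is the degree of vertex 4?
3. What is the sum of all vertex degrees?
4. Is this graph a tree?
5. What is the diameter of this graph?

Count: 9 vertices, 8 edges.
Vertex 4 has neighbors [6], degree = 1.
Handshaking lemma: 2 * 8 = 16.
A graph is a tree iff it is connected and has exactly n-1 edges. This graph is connected (all 9 vertices in one component) and has 9-1 = 8 edges. It is a tree.
Diameter (longest shortest path) = 5.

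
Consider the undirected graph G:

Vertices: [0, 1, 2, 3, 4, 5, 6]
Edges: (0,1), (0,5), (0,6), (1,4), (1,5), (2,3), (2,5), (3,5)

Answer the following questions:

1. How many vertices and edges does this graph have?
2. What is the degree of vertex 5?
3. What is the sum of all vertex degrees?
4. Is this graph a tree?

Count: 7 vertices, 8 edges.
Vertex 5 has neighbors [0, 1, 2, 3], degree = 4.
Handshaking lemma: 2 * 8 = 16.
A tree on 7 vertices has 6 edges. This graph has 8 edges (2 extra). Not a tree.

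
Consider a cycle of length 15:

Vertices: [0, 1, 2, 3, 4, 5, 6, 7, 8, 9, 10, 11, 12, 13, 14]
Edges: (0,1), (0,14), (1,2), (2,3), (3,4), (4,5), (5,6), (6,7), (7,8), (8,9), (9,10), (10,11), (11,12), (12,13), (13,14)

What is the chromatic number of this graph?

This is an odd cycle (C_15). Odd cycles are not bipartite (any 2-coloring forces two adjacent vertices to match), and 3 colors suffice.
Chromatic number = 3.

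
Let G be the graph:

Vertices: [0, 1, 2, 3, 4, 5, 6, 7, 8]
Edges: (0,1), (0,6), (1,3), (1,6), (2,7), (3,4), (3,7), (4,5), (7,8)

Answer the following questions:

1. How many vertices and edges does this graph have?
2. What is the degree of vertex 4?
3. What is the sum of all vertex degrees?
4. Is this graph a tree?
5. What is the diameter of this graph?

Count: 9 vertices, 9 edges.
Vertex 4 has neighbors [3, 5], degree = 2.
Handshaking lemma: 2 * 9 = 18.
A tree on 9 vertices has 8 edges. This graph has 9 edges (1 extra). Not a tree.
Diameter (longest shortest path) = 4.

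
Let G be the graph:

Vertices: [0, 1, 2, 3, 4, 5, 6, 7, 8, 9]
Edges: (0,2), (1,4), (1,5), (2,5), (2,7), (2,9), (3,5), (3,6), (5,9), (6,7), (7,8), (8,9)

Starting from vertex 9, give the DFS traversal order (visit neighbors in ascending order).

DFS from vertex 9 (neighbors processed in ascending order):
Visit order: 9, 2, 0, 5, 1, 4, 3, 6, 7, 8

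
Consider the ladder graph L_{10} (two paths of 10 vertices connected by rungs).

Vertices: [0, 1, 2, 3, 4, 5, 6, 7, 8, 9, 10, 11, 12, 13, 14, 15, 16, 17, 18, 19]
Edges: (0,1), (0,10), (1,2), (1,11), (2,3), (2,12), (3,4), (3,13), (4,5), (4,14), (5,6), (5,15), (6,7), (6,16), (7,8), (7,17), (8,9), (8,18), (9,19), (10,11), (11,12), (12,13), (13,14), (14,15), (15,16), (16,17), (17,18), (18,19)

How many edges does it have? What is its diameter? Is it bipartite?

Ladder graph L_{10}: 10 rungs + 2 * (10-1) path edges = 10 + 18 = 28 edges.
Diameter = 10.
Ladder graphs are bipartite (alternating coloring along each path).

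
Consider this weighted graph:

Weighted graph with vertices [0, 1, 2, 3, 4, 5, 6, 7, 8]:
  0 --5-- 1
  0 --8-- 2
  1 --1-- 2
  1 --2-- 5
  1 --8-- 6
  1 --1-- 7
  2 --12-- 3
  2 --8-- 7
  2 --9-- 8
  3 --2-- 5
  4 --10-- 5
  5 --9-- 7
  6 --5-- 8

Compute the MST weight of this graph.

Applying Kruskal's algorithm (sort edges by weight, add if no cycle):
  Add (1,7) w=1
  Add (1,2) w=1
  Add (1,5) w=2
  Add (3,5) w=2
  Add (0,1) w=5
  Add (6,8) w=5
  Skip (0,2) w=8 (creates cycle)
  Add (1,6) w=8
  Skip (2,7) w=8 (creates cycle)
  Skip (2,8) w=9 (creates cycle)
  Skip (5,7) w=9 (creates cycle)
  Add (4,5) w=10
  Skip (2,3) w=12 (creates cycle)
MST weight = 34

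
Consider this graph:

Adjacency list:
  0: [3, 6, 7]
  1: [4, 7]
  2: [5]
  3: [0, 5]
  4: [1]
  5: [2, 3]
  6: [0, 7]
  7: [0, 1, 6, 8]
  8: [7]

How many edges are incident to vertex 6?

Vertex 6 has neighbors [0, 7], so deg(6) = 2.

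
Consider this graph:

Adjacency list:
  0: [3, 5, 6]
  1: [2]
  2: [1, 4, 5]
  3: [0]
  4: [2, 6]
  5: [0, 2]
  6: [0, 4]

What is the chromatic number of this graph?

The graph has a maximum clique of size 2 (lower bound on chromatic number).
A valid 3-coloring: {0: 0, 1: 1, 2: 0, 3: 1, 4: 1, 5: 1, 6: 2}.
No proper 2-coloring exists (verified by exhaustive search).
Chromatic number = 3.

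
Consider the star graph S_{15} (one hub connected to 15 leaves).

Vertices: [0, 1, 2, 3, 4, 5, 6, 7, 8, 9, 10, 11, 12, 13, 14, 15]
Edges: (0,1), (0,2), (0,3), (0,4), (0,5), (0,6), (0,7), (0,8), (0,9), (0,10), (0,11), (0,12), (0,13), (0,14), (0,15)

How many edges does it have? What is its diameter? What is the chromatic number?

Star graph S_{15}: the hub connects to all 15 leaves.
Edges = 15.
Diameter = 2 (any leaf to hub is 1, leaf to leaf through hub is 2).
Star graphs are bipartite (hub vs leaves), so chromatic number = 2.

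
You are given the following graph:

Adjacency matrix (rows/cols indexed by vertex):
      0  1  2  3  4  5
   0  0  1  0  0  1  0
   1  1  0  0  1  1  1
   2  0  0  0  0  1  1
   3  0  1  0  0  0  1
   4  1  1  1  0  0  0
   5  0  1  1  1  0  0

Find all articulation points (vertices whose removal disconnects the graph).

No articulation points. The graph is biconnected.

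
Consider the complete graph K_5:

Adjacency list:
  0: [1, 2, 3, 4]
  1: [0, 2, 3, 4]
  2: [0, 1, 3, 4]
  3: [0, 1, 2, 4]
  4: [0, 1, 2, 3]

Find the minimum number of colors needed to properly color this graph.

In K_5, every vertex is adjacent to every other vertex.
Each vertex needs a unique color.
Chromatic number = 5.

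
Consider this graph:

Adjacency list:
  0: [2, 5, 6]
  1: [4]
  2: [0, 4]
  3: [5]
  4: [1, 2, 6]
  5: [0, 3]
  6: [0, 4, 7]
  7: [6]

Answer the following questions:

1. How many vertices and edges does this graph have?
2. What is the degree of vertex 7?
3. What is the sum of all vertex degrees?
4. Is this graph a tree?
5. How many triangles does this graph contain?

Count: 8 vertices, 8 edges.
Vertex 7 has neighbors [6], degree = 1.
Handshaking lemma: 2 * 8 = 16.
A tree on 8 vertices has 7 edges. This graph has 8 edges (1 extra). Not a tree.
Number of triangles = 0.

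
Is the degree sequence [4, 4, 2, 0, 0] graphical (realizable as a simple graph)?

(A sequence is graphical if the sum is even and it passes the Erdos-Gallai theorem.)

Sum of degrees = 10. Sum is even but fails Erdos-Gallai. The sequence is NOT graphical.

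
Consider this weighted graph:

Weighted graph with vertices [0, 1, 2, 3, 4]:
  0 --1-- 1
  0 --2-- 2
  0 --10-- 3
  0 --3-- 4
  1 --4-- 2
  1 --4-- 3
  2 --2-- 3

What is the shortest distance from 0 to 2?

Using Dijkstra's algorithm from vertex 0:
Shortest path: 0 -> 2
Total weight: 2 = 2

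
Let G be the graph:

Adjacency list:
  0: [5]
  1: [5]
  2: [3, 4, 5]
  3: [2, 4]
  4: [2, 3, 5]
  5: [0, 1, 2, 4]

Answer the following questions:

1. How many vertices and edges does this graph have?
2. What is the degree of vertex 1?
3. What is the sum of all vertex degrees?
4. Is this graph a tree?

Count: 6 vertices, 7 edges.
Vertex 1 has neighbors [5], degree = 1.
Handshaking lemma: 2 * 7 = 14.
A tree on 6 vertices has 5 edges. This graph has 7 edges (2 extra). Not a tree.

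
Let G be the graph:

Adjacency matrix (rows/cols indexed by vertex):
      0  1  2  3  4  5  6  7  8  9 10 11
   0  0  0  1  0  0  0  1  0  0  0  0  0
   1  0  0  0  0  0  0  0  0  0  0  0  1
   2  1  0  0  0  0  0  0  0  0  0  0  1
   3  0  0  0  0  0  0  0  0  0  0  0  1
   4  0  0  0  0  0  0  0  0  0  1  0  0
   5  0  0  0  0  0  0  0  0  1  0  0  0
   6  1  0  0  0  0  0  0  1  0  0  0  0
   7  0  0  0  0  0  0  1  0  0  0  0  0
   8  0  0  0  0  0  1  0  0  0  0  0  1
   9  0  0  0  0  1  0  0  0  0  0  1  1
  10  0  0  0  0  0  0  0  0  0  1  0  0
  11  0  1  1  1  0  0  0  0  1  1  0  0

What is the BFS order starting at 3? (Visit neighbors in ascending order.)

BFS from vertex 3 (neighbors processed in ascending order):
Visit order: 3, 11, 1, 2, 8, 9, 0, 5, 4, 10, 6, 7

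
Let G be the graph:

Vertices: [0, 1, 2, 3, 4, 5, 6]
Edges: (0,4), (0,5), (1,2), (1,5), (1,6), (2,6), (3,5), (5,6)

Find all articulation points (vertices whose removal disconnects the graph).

An articulation point is a vertex whose removal disconnects the graph.
Articulation points: [0, 5]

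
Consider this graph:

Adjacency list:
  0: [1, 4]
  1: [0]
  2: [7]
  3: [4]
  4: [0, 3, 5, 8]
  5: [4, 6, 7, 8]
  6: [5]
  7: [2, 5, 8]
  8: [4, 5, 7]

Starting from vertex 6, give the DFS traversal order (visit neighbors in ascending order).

DFS from vertex 6 (neighbors processed in ascending order):
Visit order: 6, 5, 4, 0, 1, 3, 8, 7, 2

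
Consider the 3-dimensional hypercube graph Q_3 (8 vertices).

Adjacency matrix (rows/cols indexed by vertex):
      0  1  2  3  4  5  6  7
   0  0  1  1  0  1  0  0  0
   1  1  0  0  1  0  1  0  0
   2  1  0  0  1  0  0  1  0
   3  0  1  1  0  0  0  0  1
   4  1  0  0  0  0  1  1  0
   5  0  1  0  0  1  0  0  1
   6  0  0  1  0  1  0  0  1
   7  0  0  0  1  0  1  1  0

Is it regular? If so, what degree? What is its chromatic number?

In Q_3, every vertex has exactly 3 neighbors (flip one of 3 bits), so it is 3-regular.
Q_3 is bipartite (partition by bit-parity), so chromatic number = 2.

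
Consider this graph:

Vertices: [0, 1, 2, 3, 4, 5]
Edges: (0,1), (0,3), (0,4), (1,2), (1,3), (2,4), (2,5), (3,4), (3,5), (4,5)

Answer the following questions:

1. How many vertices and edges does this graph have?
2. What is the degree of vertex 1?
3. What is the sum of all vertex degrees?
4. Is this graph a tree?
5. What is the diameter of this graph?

Count: 6 vertices, 10 edges.
Vertex 1 has neighbors [0, 2, 3], degree = 3.
Handshaking lemma: 2 * 10 = 20.
A tree on 6 vertices has 5 edges. This graph has 10 edges (5 extra). Not a tree.
Diameter (longest shortest path) = 2.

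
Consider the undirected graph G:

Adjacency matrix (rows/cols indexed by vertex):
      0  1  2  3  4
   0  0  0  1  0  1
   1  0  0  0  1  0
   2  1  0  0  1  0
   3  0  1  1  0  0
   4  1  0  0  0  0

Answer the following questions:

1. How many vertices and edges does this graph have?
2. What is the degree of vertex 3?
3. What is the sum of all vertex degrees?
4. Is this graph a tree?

Count: 5 vertices, 4 edges.
Vertex 3 has neighbors [1, 2], degree = 2.
Handshaking lemma: 2 * 4 = 8.
A graph is a tree iff it is connected and has exactly n-1 edges. This graph is connected (all 5 vertices in one component) and has 5-1 = 4 edges. It is a tree.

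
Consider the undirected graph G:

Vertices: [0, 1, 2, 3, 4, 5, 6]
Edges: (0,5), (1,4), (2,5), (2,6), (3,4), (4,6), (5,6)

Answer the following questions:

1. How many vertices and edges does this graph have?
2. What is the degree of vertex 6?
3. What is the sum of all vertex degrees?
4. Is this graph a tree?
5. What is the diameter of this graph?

Count: 7 vertices, 7 edges.
Vertex 6 has neighbors [2, 4, 5], degree = 3.
Handshaking lemma: 2 * 7 = 14.
A tree on 7 vertices has 6 edges. This graph has 7 edges (1 extra). Not a tree.
Diameter (longest shortest path) = 4.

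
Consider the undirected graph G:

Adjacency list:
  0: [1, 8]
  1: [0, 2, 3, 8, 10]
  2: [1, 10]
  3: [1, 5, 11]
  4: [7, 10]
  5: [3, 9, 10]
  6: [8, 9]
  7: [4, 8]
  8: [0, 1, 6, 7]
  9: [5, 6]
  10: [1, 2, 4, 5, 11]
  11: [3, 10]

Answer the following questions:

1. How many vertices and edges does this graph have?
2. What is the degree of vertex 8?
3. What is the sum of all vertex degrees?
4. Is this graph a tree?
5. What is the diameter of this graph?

Count: 12 vertices, 17 edges.
Vertex 8 has neighbors [0, 1, 6, 7], degree = 4.
Handshaking lemma: 2 * 17 = 34.
A tree on 12 vertices has 11 edges. This graph has 17 edges (6 extra). Not a tree.
Diameter (longest shortest path) = 4.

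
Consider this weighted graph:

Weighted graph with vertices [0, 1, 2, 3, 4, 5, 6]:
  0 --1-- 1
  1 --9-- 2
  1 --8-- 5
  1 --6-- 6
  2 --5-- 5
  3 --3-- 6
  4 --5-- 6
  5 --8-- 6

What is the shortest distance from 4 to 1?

Using Dijkstra's algorithm from vertex 4:
Shortest path: 4 -> 6 -> 1
Total weight: 5 + 6 = 11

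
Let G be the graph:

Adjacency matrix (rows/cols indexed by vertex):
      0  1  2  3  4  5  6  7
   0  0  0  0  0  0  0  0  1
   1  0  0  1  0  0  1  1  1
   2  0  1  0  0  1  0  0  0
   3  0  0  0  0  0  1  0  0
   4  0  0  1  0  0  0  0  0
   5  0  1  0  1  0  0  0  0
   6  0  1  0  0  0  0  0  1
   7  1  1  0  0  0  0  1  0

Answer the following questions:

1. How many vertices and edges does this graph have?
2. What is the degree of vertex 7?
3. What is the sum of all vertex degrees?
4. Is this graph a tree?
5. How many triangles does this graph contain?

Count: 8 vertices, 8 edges.
Vertex 7 has neighbors [0, 1, 6], degree = 3.
Handshaking lemma: 2 * 8 = 16.
A tree on 8 vertices has 7 edges. This graph has 8 edges (1 extra). Not a tree.
Number of triangles = 1.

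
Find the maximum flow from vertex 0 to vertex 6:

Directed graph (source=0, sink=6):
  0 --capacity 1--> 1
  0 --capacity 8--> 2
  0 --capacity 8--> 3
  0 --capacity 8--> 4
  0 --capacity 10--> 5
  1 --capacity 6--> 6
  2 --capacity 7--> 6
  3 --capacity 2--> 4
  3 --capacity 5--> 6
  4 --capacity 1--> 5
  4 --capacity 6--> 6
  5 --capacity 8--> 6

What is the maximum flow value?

Computing max flow:
  Flow on (0->1): 1/1
  Flow on (0->2): 7/8
  Flow on (0->3): 7/8
  Flow on (0->4): 5/8
  Flow on (0->5): 7/10
  Flow on (1->6): 1/6
  Flow on (2->6): 7/7
  Flow on (3->4): 2/2
  Flow on (3->6): 5/5
  Flow on (4->5): 1/1
  Flow on (4->6): 6/6
  Flow on (5->6): 8/8
Maximum flow = 27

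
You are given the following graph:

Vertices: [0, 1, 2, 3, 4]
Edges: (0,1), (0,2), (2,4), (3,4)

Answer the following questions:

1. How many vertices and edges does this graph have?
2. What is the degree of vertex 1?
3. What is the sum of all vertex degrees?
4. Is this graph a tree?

Count: 5 vertices, 4 edges.
Vertex 1 has neighbors [0], degree = 1.
Handshaking lemma: 2 * 4 = 8.
A graph is a tree iff it is connected and has exactly n-1 edges. This graph is connected (all 5 vertices in one component) and has 5-1 = 4 edges. It is a tree.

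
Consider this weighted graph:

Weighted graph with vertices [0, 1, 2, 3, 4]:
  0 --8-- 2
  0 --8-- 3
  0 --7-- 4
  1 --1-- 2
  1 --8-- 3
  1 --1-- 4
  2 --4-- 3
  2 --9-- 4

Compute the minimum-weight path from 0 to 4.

Using Dijkstra's algorithm from vertex 0:
Shortest path: 0 -> 4
Total weight: 7 = 7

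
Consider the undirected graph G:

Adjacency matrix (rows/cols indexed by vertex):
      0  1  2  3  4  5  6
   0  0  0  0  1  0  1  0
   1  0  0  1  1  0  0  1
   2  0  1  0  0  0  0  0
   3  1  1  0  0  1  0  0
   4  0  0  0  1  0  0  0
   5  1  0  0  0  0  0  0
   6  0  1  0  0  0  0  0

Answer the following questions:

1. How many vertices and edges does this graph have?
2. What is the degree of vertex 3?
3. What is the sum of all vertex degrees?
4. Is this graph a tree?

Count: 7 vertices, 6 edges.
Vertex 3 has neighbors [0, 1, 4], degree = 3.
Handshaking lemma: 2 * 6 = 12.
A graph is a tree iff it is connected and has exactly n-1 edges. This graph is connected (all 7 vertices in one component) and has 7-1 = 6 edges. It is a tree.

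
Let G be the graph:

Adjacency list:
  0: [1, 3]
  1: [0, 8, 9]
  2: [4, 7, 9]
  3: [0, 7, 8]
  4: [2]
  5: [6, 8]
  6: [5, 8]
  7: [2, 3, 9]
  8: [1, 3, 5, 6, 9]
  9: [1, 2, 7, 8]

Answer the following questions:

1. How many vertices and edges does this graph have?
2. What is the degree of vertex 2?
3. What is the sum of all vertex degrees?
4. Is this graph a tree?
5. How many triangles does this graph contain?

Count: 10 vertices, 14 edges.
Vertex 2 has neighbors [4, 7, 9], degree = 3.
Handshaking lemma: 2 * 14 = 28.
A tree on 10 vertices has 9 edges. This graph has 14 edges (5 extra). Not a tree.
Number of triangles = 3.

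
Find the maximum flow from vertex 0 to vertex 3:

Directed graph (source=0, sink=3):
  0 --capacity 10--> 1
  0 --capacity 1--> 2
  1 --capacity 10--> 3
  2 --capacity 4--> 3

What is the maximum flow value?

Computing max flow:
  Flow on (0->1): 10/10
  Flow on (0->2): 1/1
  Flow on (1->3): 10/10
  Flow on (2->3): 1/4
Maximum flow = 11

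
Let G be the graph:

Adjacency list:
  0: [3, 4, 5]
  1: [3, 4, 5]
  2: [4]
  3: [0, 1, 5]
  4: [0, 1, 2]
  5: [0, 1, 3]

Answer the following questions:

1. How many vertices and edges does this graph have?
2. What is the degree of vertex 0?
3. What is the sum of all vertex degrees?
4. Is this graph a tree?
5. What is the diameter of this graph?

Count: 6 vertices, 8 edges.
Vertex 0 has neighbors [3, 4, 5], degree = 3.
Handshaking lemma: 2 * 8 = 16.
A tree on 6 vertices has 5 edges. This graph has 8 edges (3 extra). Not a tree.
Diameter (longest shortest path) = 3.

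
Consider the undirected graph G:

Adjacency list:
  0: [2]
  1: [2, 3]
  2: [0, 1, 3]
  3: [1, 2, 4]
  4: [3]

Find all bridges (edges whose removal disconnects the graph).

A bridge is an edge whose removal increases the number of connected components.
Bridges found: (0,2), (3,4)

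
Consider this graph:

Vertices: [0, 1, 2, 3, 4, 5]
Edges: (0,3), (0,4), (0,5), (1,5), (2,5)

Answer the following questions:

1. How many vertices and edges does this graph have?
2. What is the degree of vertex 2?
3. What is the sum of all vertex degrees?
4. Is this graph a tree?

Count: 6 vertices, 5 edges.
Vertex 2 has neighbors [5], degree = 1.
Handshaking lemma: 2 * 5 = 10.
A graph is a tree iff it is connected and has exactly n-1 edges. This graph is connected (all 6 vertices in one component) and has 6-1 = 5 edges. It is a tree.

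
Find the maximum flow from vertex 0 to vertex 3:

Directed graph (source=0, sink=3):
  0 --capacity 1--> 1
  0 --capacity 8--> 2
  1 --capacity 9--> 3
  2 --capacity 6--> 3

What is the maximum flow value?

Computing max flow:
  Flow on (0->1): 1/1
  Flow on (0->2): 6/8
  Flow on (1->3): 1/9
  Flow on (2->3): 6/6
Maximum flow = 7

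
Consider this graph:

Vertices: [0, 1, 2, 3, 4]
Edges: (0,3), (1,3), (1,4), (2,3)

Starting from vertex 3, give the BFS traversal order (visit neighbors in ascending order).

BFS from vertex 3 (neighbors processed in ascending order):
Visit order: 3, 0, 1, 2, 4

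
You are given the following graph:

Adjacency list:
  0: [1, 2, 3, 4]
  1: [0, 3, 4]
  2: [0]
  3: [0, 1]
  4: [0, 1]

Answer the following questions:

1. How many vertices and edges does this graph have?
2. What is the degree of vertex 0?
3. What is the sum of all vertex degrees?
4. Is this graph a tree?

Count: 5 vertices, 6 edges.
Vertex 0 has neighbors [1, 2, 3, 4], degree = 4.
Handshaking lemma: 2 * 6 = 12.
A tree on 5 vertices has 4 edges. This graph has 6 edges (2 extra). Not a tree.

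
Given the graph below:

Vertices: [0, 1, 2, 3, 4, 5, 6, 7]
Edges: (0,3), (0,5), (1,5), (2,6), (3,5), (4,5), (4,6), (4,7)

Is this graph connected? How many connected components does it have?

Checking connectivity: the graph has 1 connected component(s).
All vertices are reachable from each other. The graph IS connected.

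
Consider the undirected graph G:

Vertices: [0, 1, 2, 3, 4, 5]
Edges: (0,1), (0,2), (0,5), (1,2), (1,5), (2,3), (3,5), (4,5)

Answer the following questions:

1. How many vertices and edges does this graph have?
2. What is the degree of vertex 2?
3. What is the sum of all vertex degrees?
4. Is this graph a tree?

Count: 6 vertices, 8 edges.
Vertex 2 has neighbors [0, 1, 3], degree = 3.
Handshaking lemma: 2 * 8 = 16.
A tree on 6 vertices has 5 edges. This graph has 8 edges (3 extra). Not a tree.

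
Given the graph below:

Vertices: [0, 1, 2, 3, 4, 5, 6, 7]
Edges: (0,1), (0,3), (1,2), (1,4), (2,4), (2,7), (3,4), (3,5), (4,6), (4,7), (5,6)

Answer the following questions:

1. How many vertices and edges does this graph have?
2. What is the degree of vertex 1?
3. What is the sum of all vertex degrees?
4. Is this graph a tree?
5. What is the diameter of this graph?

Count: 8 vertices, 11 edges.
Vertex 1 has neighbors [0, 2, 4], degree = 3.
Handshaking lemma: 2 * 11 = 22.
A tree on 8 vertices has 7 edges. This graph has 11 edges (4 extra). Not a tree.
Diameter (longest shortest path) = 3.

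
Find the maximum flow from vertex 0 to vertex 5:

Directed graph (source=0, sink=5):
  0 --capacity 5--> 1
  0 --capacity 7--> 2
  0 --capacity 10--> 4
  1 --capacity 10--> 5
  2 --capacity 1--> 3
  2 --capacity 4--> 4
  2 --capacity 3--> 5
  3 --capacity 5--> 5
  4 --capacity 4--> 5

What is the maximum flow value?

Computing max flow:
  Flow on (0->1): 5/5
  Flow on (0->2): 4/7
  Flow on (0->4): 4/10
  Flow on (1->5): 5/10
  Flow on (2->3): 1/1
  Flow on (2->5): 3/3
  Flow on (3->5): 1/5
  Flow on (4->5): 4/4
Maximum flow = 13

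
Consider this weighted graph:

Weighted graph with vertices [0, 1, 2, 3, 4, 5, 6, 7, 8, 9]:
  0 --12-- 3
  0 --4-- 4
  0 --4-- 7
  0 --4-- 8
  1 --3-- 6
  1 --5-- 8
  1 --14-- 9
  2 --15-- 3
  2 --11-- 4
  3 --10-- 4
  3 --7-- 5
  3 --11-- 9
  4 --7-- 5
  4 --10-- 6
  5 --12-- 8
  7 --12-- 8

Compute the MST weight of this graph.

Applying Kruskal's algorithm (sort edges by weight, add if no cycle):
  Add (1,6) w=3
  Add (0,7) w=4
  Add (0,8) w=4
  Add (0,4) w=4
  Add (1,8) w=5
  Add (3,5) w=7
  Add (4,5) w=7
  Skip (3,4) w=10 (creates cycle)
  Skip (4,6) w=10 (creates cycle)
  Add (2,4) w=11
  Add (3,9) w=11
  Skip (0,3) w=12 (creates cycle)
  Skip (5,8) w=12 (creates cycle)
  Skip (7,8) w=12 (creates cycle)
  Skip (1,9) w=14 (creates cycle)
  Skip (2,3) w=15 (creates cycle)
MST weight = 56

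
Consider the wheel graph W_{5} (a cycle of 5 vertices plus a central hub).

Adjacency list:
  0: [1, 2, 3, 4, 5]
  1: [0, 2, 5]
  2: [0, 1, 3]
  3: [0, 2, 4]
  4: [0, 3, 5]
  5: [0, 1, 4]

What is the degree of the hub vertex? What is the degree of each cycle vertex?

The hub connects to all 5 cycle vertices, so deg(hub) = 5.
Each cycle vertex connects to 2 neighbors on the cycle plus the hub, so deg(cycle vertex) = 3.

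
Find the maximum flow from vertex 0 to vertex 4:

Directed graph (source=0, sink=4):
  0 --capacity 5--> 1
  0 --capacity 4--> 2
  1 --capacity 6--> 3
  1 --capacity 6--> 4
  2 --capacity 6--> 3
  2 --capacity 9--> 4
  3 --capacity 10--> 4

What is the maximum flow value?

Computing max flow:
  Flow on (0->1): 5/5
  Flow on (0->2): 4/4
  Flow on (1->4): 5/6
  Flow on (2->4): 4/9
Maximum flow = 9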